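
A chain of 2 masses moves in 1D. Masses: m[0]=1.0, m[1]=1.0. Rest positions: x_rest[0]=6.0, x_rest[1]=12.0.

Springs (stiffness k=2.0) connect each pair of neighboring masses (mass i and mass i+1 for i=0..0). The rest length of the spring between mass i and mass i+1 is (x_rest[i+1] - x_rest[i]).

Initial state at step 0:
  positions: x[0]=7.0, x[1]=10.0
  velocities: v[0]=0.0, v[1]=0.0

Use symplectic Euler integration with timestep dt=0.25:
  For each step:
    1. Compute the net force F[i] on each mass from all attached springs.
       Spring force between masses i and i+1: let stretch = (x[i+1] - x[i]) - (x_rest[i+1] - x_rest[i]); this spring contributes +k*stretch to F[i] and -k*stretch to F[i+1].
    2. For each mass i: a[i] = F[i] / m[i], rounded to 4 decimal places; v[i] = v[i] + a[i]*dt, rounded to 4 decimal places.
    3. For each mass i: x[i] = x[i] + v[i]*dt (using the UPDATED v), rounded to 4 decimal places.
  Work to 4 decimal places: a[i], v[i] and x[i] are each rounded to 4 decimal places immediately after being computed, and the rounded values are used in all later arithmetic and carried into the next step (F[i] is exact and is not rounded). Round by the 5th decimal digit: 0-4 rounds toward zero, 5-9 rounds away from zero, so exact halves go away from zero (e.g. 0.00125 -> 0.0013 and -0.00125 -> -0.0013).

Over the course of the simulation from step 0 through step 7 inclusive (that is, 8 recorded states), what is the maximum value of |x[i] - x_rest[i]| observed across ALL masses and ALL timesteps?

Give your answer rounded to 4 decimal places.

Step 0: x=[7.0000 10.0000] v=[0.0000 0.0000]
Step 1: x=[6.6250 10.3750] v=[-1.5000 1.5000]
Step 2: x=[5.9688 11.0313] v=[-2.6250 2.6250]
Step 3: x=[5.1954 11.8048] v=[-3.0938 3.0938]
Step 4: x=[4.4981 12.5021] v=[-2.7891 2.7891]
Step 5: x=[4.0513 12.9489] v=[-1.7871 1.7871]
Step 6: x=[3.9667 13.0335] v=[-0.3383 0.3383]
Step 7: x=[4.2655 12.7347] v=[1.1951 -1.1951]
Max displacement = 2.0333

Answer: 2.0333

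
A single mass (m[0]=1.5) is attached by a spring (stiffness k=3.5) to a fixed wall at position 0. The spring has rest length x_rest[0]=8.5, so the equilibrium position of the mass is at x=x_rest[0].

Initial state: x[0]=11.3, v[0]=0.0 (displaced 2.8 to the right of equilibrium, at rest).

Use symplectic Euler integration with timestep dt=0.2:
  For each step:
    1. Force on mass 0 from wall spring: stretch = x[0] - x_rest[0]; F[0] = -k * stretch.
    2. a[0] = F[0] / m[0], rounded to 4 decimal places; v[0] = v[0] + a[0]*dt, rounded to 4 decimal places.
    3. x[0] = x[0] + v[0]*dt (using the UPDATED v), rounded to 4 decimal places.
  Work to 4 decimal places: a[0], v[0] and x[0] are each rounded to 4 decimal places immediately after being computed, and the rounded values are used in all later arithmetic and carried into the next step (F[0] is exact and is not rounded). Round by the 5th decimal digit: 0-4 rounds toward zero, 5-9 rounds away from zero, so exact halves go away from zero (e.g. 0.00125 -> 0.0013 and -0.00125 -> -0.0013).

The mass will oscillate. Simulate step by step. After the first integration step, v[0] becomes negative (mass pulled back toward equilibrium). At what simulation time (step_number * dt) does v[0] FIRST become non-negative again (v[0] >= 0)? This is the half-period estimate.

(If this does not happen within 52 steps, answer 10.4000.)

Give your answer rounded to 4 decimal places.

Answer: 2.2000

Derivation:
Step 0: x=[11.3000] v=[0.0000]
Step 1: x=[11.0387] v=[-1.3067]
Step 2: x=[10.5404] v=[-2.4914]
Step 3: x=[9.8517] v=[-3.4436]
Step 4: x=[9.0368] v=[-4.0744]
Step 5: x=[8.1718] v=[-4.3249]
Step 6: x=[7.3375] v=[-4.1717]
Step 7: x=[6.6117] v=[-3.6292]
Step 8: x=[6.0621] v=[-2.7480]
Step 9: x=[5.7400] v=[-1.6103]
Step 10: x=[5.6755] v=[-0.3223]
Step 11: x=[5.8747] v=[0.9958]
First v>=0 after going negative at step 11, time=2.2000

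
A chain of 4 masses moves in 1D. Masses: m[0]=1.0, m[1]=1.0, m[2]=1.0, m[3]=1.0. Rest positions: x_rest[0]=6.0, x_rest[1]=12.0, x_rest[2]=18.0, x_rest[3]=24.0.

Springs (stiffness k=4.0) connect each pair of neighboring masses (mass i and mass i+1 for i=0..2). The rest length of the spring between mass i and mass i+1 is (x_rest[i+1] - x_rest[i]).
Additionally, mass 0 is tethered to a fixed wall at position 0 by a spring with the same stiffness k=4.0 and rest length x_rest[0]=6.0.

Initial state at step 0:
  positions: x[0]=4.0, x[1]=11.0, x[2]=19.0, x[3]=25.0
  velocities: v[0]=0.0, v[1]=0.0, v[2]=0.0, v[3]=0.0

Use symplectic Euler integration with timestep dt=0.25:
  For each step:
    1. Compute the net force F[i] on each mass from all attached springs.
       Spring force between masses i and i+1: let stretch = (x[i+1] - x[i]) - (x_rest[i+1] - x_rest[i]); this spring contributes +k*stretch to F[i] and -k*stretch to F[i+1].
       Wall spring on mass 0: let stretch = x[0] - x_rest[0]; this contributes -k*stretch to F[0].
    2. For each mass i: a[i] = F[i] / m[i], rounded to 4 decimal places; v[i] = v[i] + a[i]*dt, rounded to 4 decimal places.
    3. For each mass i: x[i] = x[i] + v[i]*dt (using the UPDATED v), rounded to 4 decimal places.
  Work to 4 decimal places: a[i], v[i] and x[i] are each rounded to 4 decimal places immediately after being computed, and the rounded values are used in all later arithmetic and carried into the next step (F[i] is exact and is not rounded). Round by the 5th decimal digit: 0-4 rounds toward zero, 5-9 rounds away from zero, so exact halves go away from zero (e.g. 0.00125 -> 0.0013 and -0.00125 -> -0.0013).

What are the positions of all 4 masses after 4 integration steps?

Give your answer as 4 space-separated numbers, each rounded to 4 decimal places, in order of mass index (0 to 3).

Step 0: x=[4.0000 11.0000 19.0000 25.0000] v=[0.0000 0.0000 0.0000 0.0000]
Step 1: x=[4.7500 11.2500 18.5000 25.0000] v=[3.0000 1.0000 -2.0000 0.0000]
Step 2: x=[5.9375 11.6875 17.8125 24.8750] v=[4.7500 1.7500 -2.7500 -0.5000]
Step 3: x=[7.0781 12.2188 17.3594 24.4844] v=[4.5625 2.1250 -1.8125 -1.5625]
Step 4: x=[7.7344 12.7500 17.4024 23.8125] v=[2.6251 2.1249 0.1719 -2.6875]

Answer: 7.7344 12.7500 17.4024 23.8125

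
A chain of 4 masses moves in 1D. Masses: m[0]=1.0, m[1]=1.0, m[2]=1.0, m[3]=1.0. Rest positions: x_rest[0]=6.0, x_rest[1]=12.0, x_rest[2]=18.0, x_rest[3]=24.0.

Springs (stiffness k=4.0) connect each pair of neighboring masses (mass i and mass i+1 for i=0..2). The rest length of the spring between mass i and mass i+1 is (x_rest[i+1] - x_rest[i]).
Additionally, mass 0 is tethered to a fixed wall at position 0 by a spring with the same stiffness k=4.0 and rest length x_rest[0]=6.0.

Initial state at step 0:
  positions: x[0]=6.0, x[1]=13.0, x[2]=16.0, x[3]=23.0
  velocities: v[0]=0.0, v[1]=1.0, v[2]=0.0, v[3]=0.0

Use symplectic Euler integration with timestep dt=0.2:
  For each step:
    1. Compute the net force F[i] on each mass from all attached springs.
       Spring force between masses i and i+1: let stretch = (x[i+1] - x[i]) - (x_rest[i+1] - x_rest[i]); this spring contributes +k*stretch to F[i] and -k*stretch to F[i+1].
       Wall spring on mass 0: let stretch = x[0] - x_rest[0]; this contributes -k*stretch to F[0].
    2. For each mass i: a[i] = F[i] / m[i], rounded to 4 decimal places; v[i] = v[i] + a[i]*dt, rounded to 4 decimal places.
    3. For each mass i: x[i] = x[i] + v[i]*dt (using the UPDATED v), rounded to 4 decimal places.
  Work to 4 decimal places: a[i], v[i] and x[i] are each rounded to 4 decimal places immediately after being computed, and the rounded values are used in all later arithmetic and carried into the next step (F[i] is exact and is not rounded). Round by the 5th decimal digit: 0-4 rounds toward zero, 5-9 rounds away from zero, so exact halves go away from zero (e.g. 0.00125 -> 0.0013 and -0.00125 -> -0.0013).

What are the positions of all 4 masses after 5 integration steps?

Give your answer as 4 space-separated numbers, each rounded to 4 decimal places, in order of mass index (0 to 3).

Step 0: x=[6.0000 13.0000 16.0000 23.0000] v=[0.0000 1.0000 0.0000 0.0000]
Step 1: x=[6.1600 12.5600 16.6400 22.8400] v=[0.8000 -2.2000 3.2000 -0.8000]
Step 2: x=[6.3584 11.7488 17.6192 22.6480] v=[0.9920 -4.0560 4.8960 -0.9600]
Step 3: x=[6.4019 11.0144 18.4637 22.6114] v=[0.2176 -3.6720 4.2227 -0.1830]
Step 4: x=[6.1591 10.7339 18.7800 22.8712] v=[-1.2139 -1.4026 1.5814 1.2988]
Step 5: x=[5.6628 11.0088 18.4635 23.4364] v=[-2.4813 1.3744 -1.5825 2.8258]

Answer: 5.6628 11.0088 18.4635 23.4364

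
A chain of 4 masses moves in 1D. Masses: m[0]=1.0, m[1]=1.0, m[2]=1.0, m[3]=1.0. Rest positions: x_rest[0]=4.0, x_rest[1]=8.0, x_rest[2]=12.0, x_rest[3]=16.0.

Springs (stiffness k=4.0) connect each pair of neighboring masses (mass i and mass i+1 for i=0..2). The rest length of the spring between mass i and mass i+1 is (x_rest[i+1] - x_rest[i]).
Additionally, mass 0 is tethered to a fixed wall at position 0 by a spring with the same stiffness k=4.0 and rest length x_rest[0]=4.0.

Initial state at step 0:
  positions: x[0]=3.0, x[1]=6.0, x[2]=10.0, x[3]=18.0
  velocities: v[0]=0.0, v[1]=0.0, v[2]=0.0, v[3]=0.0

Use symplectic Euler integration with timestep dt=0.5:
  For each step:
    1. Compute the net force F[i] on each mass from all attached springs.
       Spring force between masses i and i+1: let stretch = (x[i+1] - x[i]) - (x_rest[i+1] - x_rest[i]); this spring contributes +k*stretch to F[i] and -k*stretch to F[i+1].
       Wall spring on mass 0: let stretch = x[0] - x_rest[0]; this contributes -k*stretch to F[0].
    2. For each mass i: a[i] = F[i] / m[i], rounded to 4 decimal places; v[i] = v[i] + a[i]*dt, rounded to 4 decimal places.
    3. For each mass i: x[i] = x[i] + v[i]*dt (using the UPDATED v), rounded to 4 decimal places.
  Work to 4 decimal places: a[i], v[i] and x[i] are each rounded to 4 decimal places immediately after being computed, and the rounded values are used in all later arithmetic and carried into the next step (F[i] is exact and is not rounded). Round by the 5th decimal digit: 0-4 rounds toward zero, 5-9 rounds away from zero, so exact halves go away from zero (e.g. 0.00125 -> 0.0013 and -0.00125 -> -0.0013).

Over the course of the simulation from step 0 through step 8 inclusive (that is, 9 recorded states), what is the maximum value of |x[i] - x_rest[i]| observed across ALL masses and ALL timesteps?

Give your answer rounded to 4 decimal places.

Step 0: x=[3.0000 6.0000 10.0000 18.0000] v=[0.0000 0.0000 0.0000 0.0000]
Step 1: x=[3.0000 7.0000 14.0000 14.0000] v=[0.0000 2.0000 8.0000 -8.0000]
Step 2: x=[4.0000 11.0000 11.0000 14.0000] v=[2.0000 8.0000 -6.0000 0.0000]
Step 3: x=[8.0000 8.0000 11.0000 15.0000] v=[8.0000 -6.0000 0.0000 2.0000]
Step 4: x=[4.0000 8.0000 12.0000 16.0000] v=[-8.0000 0.0000 2.0000 2.0000]
Step 5: x=[0.0000 8.0000 13.0000 17.0000] v=[-8.0000 0.0000 2.0000 2.0000]
Step 6: x=[4.0000 5.0000 13.0000 18.0000] v=[8.0000 -6.0000 0.0000 2.0000]
Step 7: x=[5.0000 9.0000 10.0000 18.0000] v=[2.0000 8.0000 -6.0000 0.0000]
Step 8: x=[5.0000 10.0000 14.0000 14.0000] v=[0.0000 2.0000 8.0000 -8.0000]
Max displacement = 4.0000

Answer: 4.0000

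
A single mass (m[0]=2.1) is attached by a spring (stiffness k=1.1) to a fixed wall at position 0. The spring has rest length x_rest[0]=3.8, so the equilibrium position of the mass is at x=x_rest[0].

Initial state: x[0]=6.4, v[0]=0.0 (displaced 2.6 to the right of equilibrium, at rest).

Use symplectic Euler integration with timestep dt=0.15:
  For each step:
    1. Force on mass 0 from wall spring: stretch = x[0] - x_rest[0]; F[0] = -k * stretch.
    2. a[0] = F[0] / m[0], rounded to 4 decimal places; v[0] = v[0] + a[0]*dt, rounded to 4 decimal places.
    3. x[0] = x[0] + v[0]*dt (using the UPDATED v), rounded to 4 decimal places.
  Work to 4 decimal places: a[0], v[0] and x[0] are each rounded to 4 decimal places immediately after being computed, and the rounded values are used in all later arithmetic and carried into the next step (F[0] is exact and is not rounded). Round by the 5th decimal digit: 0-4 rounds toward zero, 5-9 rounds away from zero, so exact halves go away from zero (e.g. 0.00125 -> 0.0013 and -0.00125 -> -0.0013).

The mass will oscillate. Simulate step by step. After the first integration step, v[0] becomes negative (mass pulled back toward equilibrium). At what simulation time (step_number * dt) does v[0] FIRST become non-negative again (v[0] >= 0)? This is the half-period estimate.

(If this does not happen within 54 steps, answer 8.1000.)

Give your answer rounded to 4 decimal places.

Answer: 4.3500

Derivation:
Step 0: x=[6.4000] v=[0.0000]
Step 1: x=[6.3694] v=[-0.2043]
Step 2: x=[6.3085] v=[-0.4062]
Step 3: x=[6.2180] v=[-0.6033]
Step 4: x=[6.0990] v=[-0.7933]
Step 5: x=[5.9529] v=[-0.9739]
Step 6: x=[5.7814] v=[-1.1431]
Step 7: x=[5.5866] v=[-1.2988]
Step 8: x=[5.3707] v=[-1.4392]
Step 9: x=[5.1363] v=[-1.5626]
Step 10: x=[4.8862] v=[-1.6676]
Step 11: x=[4.6233] v=[-1.7530]
Step 12: x=[4.3506] v=[-1.8177]
Step 13: x=[4.0715] v=[-1.8610]
Step 14: x=[3.7892] v=[-1.8823]
Step 15: x=[3.5070] v=[-1.8814]
Step 16: x=[3.2282] v=[-1.8584]
Step 17: x=[2.9562] v=[-1.8135]
Step 18: x=[2.6941] v=[-1.7472]
Step 19: x=[2.4451] v=[-1.6603]
Step 20: x=[2.2120] v=[-1.5538]
Step 21: x=[1.9977] v=[-1.4290]
Step 22: x=[1.8046] v=[-1.2874]
Step 23: x=[1.6350] v=[-1.1306]
Step 24: x=[1.4909] v=[-0.9605]
Step 25: x=[1.3740] v=[-0.7791]
Step 26: x=[1.2857] v=[-0.5885]
Step 27: x=[1.2271] v=[-0.3910]
Step 28: x=[1.1988] v=[-0.1888]
Step 29: x=[1.2011] v=[0.0156]
First v>=0 after going negative at step 29, time=4.3500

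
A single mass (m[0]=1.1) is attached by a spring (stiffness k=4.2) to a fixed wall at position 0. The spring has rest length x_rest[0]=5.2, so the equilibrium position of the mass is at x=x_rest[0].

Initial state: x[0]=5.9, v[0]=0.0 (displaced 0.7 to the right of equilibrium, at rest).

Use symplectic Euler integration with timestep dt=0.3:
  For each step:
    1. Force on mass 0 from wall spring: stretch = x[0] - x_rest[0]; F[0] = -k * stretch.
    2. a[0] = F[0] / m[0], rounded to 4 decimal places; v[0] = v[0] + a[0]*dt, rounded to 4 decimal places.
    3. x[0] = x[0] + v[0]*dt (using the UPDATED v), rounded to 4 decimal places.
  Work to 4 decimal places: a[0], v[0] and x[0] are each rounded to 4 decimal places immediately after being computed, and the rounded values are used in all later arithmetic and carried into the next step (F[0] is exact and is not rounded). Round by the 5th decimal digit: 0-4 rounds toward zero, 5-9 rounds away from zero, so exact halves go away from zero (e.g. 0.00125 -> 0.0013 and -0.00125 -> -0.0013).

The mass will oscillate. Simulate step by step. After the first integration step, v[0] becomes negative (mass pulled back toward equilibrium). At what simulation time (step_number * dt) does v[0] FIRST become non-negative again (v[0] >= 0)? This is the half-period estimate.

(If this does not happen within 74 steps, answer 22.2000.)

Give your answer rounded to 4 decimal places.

Step 0: x=[5.9000] v=[0.0000]
Step 1: x=[5.6595] v=[-0.8018]
Step 2: x=[5.2610] v=[-1.3282]
Step 3: x=[4.8416] v=[-1.3981]
Step 4: x=[4.5453] v=[-0.9876]
Step 5: x=[4.4740] v=[-0.2377]
Step 6: x=[4.6522] v=[0.5939]
First v>=0 after going negative at step 6, time=1.8000

Answer: 1.8000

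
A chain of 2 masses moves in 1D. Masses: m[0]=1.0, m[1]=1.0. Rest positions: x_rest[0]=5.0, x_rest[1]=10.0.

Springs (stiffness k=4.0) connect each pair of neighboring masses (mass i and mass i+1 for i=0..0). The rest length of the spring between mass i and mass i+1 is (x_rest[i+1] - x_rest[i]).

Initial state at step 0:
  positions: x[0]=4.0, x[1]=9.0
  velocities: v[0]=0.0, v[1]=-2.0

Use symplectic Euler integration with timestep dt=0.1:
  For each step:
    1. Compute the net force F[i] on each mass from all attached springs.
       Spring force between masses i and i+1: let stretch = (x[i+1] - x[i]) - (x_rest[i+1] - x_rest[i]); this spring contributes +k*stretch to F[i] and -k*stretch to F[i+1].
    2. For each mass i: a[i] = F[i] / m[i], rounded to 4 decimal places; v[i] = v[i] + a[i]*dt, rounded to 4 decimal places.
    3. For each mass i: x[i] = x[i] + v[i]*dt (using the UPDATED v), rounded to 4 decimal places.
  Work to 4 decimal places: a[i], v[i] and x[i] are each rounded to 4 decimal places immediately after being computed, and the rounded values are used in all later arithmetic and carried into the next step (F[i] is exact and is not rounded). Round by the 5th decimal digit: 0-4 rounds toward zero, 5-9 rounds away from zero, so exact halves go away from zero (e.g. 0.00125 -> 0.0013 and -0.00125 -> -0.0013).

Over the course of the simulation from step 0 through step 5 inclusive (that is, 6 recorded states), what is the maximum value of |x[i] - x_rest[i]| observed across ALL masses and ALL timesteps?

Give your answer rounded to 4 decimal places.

Answer: 1.8529

Derivation:
Step 0: x=[4.0000 9.0000] v=[0.0000 -2.0000]
Step 1: x=[4.0000 8.8000] v=[0.0000 -2.0000]
Step 2: x=[3.9920 8.6080] v=[-0.0800 -1.9200]
Step 3: x=[3.9686 8.4314] v=[-0.2336 -1.7664]
Step 4: x=[3.9238 8.2763] v=[-0.4485 -1.5515]
Step 5: x=[3.8531 8.1471] v=[-0.7075 -1.2925]
Max displacement = 1.8529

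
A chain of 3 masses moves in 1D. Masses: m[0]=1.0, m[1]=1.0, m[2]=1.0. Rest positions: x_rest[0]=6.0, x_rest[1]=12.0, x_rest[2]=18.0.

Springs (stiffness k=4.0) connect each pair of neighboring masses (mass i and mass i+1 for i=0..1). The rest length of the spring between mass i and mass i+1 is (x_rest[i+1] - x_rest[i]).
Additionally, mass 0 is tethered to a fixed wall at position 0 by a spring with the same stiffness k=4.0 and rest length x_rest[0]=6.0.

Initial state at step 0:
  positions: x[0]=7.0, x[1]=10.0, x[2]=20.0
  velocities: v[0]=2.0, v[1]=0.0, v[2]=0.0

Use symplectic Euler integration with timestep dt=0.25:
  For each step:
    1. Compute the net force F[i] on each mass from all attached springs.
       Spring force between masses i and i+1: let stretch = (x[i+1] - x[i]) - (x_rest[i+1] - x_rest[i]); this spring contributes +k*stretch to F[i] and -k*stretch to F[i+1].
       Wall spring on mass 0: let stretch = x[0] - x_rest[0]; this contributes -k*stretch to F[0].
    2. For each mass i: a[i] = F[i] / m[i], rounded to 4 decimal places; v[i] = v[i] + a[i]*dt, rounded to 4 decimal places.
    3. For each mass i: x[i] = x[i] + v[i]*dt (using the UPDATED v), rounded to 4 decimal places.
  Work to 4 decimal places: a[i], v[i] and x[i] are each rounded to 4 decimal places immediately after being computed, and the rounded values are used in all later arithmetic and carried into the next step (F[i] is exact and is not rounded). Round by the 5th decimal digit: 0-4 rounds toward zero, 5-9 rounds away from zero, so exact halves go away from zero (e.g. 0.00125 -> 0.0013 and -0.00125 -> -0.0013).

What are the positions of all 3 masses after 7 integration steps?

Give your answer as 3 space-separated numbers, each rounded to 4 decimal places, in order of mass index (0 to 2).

Answer: 7.1465 10.4397 19.6615

Derivation:
Step 0: x=[7.0000 10.0000 20.0000] v=[2.0000 0.0000 0.0000]
Step 1: x=[6.5000 11.7500 19.0000] v=[-2.0000 7.0000 -4.0000]
Step 2: x=[5.6875 14.0000 17.6875] v=[-3.2500 9.0000 -5.2500]
Step 3: x=[5.5313 15.0938 16.9531] v=[-0.6250 4.3750 -2.9375]
Step 4: x=[6.3829 14.2618 17.2539] v=[3.4062 -3.3282 1.2032]
Step 5: x=[7.6085 12.2081 18.3067] v=[4.9022 -8.2150 4.2111]
Step 6: x=[8.0818 10.5291 19.3348] v=[1.8933 -6.7160 4.1125]
Step 7: x=[7.1465 10.4397 19.6615] v=[-3.7412 -0.3576 1.3068]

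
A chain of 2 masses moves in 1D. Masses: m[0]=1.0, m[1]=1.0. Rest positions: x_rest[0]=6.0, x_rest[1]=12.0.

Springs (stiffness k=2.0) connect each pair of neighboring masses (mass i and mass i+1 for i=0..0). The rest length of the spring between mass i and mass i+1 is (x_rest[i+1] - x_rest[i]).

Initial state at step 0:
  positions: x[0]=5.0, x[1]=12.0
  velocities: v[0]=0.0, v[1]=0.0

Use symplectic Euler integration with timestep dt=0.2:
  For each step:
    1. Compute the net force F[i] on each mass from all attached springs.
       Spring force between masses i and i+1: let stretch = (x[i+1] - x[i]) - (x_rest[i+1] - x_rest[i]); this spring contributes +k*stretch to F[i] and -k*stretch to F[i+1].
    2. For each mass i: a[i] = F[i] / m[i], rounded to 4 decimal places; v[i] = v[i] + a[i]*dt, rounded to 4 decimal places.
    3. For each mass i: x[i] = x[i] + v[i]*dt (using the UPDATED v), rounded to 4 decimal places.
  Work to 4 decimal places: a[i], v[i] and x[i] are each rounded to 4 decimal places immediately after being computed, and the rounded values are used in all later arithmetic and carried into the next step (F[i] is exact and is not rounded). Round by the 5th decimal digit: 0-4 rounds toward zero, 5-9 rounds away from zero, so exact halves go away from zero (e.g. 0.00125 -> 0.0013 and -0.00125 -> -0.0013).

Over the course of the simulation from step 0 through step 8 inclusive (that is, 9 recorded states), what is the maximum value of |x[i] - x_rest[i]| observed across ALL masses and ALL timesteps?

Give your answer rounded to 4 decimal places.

Step 0: x=[5.0000 12.0000] v=[0.0000 0.0000]
Step 1: x=[5.0800 11.9200] v=[0.4000 -0.4000]
Step 2: x=[5.2272 11.7728] v=[0.7360 -0.7360]
Step 3: x=[5.4180 11.5820] v=[0.9542 -0.9542]
Step 4: x=[5.6220 11.3780] v=[1.0198 -1.0198]
Step 5: x=[5.8064 11.1936] v=[0.9222 -0.9222]
Step 6: x=[5.9418 11.0582] v=[0.6771 -0.6771]
Step 7: x=[6.0065 10.9935] v=[0.3237 -0.3237]
Step 8: x=[5.9902 11.0098] v=[-0.0815 0.0815]
Max displacement = 1.0065

Answer: 1.0065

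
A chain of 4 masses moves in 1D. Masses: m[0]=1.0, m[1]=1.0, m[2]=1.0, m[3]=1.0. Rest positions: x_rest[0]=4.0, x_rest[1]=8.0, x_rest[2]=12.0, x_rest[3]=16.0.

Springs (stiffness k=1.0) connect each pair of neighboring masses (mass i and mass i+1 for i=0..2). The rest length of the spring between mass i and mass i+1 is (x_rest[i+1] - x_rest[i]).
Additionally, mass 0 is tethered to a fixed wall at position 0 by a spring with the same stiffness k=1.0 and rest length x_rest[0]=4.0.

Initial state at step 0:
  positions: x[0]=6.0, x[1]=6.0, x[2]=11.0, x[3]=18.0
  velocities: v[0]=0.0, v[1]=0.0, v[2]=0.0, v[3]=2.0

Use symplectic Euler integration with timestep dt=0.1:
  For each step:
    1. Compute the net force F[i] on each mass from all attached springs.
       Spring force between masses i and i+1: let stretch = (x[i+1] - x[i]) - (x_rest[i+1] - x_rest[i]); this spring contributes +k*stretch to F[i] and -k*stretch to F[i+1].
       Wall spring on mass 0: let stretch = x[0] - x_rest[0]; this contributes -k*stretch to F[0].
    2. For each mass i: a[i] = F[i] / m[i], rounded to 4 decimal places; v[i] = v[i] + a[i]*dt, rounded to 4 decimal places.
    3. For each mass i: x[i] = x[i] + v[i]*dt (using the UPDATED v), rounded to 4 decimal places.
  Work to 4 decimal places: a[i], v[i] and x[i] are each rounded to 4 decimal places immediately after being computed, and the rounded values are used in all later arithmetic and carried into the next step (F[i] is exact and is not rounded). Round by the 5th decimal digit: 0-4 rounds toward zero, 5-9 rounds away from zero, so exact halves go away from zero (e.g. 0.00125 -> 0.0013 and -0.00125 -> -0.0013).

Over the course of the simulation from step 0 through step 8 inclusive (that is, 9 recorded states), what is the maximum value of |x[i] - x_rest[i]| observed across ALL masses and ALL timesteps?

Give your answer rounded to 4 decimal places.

Answer: 2.5366

Derivation:
Step 0: x=[6.0000 6.0000 11.0000 18.0000] v=[0.0000 0.0000 0.0000 2.0000]
Step 1: x=[5.9400 6.0500 11.0200 18.1700] v=[-0.6000 0.5000 0.2000 1.7000]
Step 2: x=[5.8217 6.1486 11.0618 18.3085] v=[-1.1830 0.9860 0.4180 1.3850]
Step 3: x=[5.6485 6.2931 11.1269 18.4145] v=[-1.7325 1.4446 0.6514 1.0603]
Step 4: x=[5.4252 6.4795 11.2166 18.4877] v=[-2.2329 1.8635 0.8968 0.7315]
Step 5: x=[5.1582 6.7027 11.3316 18.5281] v=[-2.6700 2.2318 1.1502 0.4044]
Step 6: x=[4.8551 6.9567 11.4723 18.5366] v=[-3.0314 2.5402 1.4070 0.0848]
Step 7: x=[4.5244 7.2349 11.6385 18.5144] v=[-3.3068 2.7816 1.6619 -0.2216]
Step 8: x=[4.1756 7.5300 11.8294 18.4635] v=[-3.4882 2.9509 1.9091 -0.5092]
Max displacement = 2.5366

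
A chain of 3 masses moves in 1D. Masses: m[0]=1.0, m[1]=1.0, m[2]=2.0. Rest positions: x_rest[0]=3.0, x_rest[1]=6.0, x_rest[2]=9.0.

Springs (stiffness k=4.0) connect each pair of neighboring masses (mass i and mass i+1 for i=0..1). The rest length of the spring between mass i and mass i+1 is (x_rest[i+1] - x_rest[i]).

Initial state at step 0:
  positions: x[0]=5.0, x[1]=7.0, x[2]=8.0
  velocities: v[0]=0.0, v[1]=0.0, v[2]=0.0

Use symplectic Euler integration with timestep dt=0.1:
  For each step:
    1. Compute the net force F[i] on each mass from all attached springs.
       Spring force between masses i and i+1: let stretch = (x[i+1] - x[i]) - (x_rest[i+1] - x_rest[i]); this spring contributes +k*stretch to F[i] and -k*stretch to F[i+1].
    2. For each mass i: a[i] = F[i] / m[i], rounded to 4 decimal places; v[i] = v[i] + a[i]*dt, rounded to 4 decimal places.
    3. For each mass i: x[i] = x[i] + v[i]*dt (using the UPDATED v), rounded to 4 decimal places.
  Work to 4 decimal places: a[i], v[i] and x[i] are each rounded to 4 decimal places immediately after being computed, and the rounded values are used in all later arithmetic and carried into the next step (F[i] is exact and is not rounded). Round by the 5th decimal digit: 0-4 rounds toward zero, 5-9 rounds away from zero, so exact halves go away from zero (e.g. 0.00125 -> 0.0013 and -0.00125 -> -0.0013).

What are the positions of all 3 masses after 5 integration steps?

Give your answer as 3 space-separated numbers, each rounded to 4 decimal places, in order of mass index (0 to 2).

Step 0: x=[5.0000 7.0000 8.0000] v=[0.0000 0.0000 0.0000]
Step 1: x=[4.9600 6.9600 8.0400] v=[-0.4000 -0.4000 0.4000]
Step 2: x=[4.8800 6.8832 8.1184] v=[-0.8000 -0.7680 0.7840]
Step 3: x=[4.7601 6.7757 8.2321] v=[-1.1987 -1.0752 1.1370]
Step 4: x=[4.6009 6.6458 8.3767] v=[-1.5925 -1.2989 1.4457]
Step 5: x=[4.4035 6.5034 8.5467] v=[-1.9745 -1.4245 1.6995]

Answer: 4.4035 6.5034 8.5467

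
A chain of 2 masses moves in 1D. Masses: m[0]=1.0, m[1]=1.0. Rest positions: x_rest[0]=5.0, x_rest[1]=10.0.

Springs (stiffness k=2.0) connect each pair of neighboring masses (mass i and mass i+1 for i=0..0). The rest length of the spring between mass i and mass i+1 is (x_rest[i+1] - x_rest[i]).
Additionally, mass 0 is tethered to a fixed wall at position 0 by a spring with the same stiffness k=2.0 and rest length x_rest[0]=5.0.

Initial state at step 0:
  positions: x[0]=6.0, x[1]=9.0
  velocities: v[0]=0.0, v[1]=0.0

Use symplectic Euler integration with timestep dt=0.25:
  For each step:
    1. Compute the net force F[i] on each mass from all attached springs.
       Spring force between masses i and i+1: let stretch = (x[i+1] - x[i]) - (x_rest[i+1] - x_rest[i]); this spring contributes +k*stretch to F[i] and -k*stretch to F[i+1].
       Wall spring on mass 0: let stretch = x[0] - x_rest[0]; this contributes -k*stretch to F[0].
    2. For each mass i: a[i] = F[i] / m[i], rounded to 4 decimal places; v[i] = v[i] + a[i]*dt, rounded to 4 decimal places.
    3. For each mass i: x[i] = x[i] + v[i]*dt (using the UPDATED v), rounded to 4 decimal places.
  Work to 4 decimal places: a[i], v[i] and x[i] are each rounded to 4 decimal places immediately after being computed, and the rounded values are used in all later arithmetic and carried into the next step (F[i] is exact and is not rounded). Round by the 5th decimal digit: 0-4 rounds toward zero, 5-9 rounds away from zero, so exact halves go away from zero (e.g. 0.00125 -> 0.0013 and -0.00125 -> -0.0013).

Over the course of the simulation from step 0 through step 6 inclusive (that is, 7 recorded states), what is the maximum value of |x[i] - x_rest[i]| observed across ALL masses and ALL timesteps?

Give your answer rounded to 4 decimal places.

Answer: 1.2820

Derivation:
Step 0: x=[6.0000 9.0000] v=[0.0000 0.0000]
Step 1: x=[5.6250 9.2500] v=[-1.5000 1.0000]
Step 2: x=[5.0000 9.6719] v=[-2.5000 1.6875]
Step 3: x=[4.3340 10.1348] v=[-2.6641 1.8516]
Step 4: x=[3.8513 10.4976] v=[-1.9307 1.4512]
Step 5: x=[3.7180 10.6546] v=[-0.5332 0.6281]
Step 6: x=[3.9870 10.5696] v=[1.0761 -0.3402]
Max displacement = 1.2820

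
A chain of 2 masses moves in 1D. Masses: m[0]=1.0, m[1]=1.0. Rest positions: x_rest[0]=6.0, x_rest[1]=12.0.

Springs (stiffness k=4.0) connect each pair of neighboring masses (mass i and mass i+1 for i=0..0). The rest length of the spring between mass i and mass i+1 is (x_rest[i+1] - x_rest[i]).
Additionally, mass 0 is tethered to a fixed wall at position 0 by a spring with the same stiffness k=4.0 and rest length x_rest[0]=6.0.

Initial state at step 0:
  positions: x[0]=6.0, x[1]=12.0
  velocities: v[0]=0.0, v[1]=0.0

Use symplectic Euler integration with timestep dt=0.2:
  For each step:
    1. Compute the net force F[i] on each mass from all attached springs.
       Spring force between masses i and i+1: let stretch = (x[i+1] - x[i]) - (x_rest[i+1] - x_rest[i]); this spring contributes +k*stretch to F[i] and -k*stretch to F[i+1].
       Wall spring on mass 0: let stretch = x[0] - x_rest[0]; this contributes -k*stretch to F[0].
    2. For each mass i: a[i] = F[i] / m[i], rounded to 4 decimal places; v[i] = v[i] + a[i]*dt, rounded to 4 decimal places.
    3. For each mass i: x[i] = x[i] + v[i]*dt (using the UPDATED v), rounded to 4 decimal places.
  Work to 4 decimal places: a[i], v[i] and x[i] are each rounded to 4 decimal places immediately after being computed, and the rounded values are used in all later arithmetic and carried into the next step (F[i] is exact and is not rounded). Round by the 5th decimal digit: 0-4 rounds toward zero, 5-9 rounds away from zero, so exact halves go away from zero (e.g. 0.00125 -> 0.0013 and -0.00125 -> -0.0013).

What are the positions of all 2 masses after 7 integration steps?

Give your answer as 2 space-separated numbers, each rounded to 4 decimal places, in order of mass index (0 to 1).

Answer: 6.0000 12.0000

Derivation:
Step 0: x=[6.0000 12.0000] v=[0.0000 0.0000]
Step 1: x=[6.0000 12.0000] v=[0.0000 0.0000]
Step 2: x=[6.0000 12.0000] v=[0.0000 0.0000]
Step 3: x=[6.0000 12.0000] v=[0.0000 0.0000]
Step 4: x=[6.0000 12.0000] v=[0.0000 0.0000]
Step 5: x=[6.0000 12.0000] v=[0.0000 0.0000]
Step 6: x=[6.0000 12.0000] v=[0.0000 0.0000]
Step 7: x=[6.0000 12.0000] v=[0.0000 0.0000]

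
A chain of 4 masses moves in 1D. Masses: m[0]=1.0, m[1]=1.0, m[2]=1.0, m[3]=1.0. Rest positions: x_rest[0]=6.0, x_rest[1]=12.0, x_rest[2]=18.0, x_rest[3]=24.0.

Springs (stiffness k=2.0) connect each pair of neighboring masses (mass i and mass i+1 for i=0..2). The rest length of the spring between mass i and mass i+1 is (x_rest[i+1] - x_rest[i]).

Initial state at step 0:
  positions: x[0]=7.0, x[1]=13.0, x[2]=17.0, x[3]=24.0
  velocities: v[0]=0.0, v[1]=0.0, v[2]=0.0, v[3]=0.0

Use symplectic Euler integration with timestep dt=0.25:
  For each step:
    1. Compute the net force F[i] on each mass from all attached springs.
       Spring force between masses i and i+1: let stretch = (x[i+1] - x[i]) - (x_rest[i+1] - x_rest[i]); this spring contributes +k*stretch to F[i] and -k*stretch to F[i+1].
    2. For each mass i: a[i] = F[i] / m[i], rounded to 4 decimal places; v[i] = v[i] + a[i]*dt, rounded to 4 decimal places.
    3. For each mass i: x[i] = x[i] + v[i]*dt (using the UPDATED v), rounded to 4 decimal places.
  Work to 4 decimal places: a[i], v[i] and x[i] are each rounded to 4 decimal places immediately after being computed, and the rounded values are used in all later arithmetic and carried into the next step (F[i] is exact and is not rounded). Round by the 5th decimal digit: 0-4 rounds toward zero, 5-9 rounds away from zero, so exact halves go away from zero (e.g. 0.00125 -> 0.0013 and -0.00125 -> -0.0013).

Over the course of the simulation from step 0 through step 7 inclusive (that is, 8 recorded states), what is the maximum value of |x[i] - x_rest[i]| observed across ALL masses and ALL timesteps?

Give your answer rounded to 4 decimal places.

Step 0: x=[7.0000 13.0000 17.0000 24.0000] v=[0.0000 0.0000 0.0000 0.0000]
Step 1: x=[7.0000 12.7500 17.3750 23.8750] v=[0.0000 -1.0000 1.5000 -0.5000]
Step 2: x=[6.9688 12.3594 17.9844 23.6875] v=[-0.1250 -1.5625 2.4375 -0.7500]
Step 3: x=[6.8614 11.9981 18.6036 23.5371] v=[-0.4297 -1.4453 2.4766 -0.6016]
Step 4: x=[6.6461 11.8204 19.0138 23.5200] v=[-0.8614 -0.7109 1.6406 -0.0684]
Step 5: x=[6.3275 11.8951 19.0881 23.6896] v=[-1.2743 0.2987 0.2970 0.6785]
Step 6: x=[5.9549 12.1730 18.8384 24.0341] v=[-1.4905 1.1114 -0.9988 1.3778]
Step 7: x=[5.6095 12.5068 18.4050 24.4791] v=[-1.3815 1.3351 -1.7337 1.7800]
Max displacement = 1.0881

Answer: 1.0881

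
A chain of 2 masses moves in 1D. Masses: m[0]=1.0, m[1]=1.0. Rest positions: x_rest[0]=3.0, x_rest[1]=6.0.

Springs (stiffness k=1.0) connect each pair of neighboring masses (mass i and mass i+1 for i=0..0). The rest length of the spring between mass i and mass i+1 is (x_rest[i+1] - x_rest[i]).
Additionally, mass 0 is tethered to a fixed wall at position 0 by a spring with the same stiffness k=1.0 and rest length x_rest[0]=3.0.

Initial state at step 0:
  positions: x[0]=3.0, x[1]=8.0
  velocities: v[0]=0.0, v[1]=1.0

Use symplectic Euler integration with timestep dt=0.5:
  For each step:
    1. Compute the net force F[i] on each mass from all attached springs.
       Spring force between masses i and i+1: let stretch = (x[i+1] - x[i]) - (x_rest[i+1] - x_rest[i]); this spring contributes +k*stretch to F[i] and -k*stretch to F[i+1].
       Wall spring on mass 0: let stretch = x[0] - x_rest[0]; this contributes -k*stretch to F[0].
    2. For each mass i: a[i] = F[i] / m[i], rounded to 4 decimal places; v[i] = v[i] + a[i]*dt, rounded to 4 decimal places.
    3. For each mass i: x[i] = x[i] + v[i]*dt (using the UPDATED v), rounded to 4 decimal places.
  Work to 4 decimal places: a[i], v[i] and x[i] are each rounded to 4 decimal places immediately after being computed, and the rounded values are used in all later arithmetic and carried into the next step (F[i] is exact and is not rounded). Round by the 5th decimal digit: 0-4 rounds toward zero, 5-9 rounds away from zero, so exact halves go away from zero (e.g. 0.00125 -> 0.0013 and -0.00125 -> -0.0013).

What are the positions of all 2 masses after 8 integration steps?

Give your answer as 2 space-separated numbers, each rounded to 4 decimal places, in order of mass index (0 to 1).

Step 0: x=[3.0000 8.0000] v=[0.0000 1.0000]
Step 1: x=[3.5000 8.0000] v=[1.0000 0.0000]
Step 2: x=[4.2500 7.6250] v=[1.5000 -0.7500]
Step 3: x=[4.7813 7.1563] v=[1.0625 -0.9375]
Step 4: x=[4.7110 6.8438] v=[-0.1407 -0.6250]
Step 5: x=[3.9961 6.7481] v=[-1.4298 -0.1914]
Step 6: x=[2.9702 6.7144] v=[-2.0519 -0.0674]
Step 7: x=[2.1378 6.4947] v=[-1.6649 -0.4395]
Step 8: x=[1.8601 5.9357] v=[-0.5554 -1.1180]

Answer: 1.8601 5.9357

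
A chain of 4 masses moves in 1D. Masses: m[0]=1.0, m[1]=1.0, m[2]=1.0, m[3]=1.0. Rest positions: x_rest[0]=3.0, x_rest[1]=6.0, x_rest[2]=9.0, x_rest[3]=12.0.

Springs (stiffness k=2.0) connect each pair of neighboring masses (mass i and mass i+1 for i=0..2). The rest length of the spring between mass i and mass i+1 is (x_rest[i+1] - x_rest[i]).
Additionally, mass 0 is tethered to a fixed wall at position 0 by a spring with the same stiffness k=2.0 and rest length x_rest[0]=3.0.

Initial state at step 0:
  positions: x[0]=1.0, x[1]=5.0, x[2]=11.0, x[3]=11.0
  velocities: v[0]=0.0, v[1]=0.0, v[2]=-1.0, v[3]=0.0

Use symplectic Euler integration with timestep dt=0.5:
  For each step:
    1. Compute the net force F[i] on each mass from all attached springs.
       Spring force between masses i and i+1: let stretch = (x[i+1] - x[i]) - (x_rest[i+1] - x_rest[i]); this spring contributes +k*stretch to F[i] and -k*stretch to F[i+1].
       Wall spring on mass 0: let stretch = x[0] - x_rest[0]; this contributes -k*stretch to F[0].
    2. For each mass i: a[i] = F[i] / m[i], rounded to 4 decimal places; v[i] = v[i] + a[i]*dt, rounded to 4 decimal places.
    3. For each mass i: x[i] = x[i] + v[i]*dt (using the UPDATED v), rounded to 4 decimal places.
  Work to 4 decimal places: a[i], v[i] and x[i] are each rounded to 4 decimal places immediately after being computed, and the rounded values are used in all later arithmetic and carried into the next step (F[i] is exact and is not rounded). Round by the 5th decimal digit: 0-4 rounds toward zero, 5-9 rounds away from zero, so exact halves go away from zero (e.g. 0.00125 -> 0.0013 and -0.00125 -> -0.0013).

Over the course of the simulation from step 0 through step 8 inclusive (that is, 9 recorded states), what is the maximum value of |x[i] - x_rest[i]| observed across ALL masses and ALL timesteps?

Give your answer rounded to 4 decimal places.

Step 0: x=[1.0000 5.0000 11.0000 11.0000] v=[0.0000 0.0000 -1.0000 0.0000]
Step 1: x=[2.5000 6.0000 7.5000 12.5000] v=[3.0000 2.0000 -7.0000 3.0000]
Step 2: x=[4.5000 6.0000 5.7500 13.0000] v=[4.0000 0.0000 -3.5000 1.0000]
Step 3: x=[5.0000 5.1250 7.7500 11.3750] v=[1.0000 -1.7500 4.0000 -3.2500]
Step 4: x=[3.0625 5.5000 10.2500 9.4375] v=[-3.8750 0.7500 5.0000 -3.8750]
Step 5: x=[0.8125 7.0313 9.9688 9.4063] v=[-4.5000 3.0625 -0.5625 -0.0625]
Step 6: x=[1.2657 6.9219 7.9376 11.1563] v=[0.9063 -0.2188 -4.0625 3.5000]
Step 7: x=[3.9141 4.4923 7.0079 12.7970] v=[5.2968 -4.8593 -1.8595 3.2813]
Step 8: x=[4.8946 3.0314 7.7149 13.0431] v=[1.9609 -2.9219 1.4140 0.4922]
Max displacement = 3.2500

Answer: 3.2500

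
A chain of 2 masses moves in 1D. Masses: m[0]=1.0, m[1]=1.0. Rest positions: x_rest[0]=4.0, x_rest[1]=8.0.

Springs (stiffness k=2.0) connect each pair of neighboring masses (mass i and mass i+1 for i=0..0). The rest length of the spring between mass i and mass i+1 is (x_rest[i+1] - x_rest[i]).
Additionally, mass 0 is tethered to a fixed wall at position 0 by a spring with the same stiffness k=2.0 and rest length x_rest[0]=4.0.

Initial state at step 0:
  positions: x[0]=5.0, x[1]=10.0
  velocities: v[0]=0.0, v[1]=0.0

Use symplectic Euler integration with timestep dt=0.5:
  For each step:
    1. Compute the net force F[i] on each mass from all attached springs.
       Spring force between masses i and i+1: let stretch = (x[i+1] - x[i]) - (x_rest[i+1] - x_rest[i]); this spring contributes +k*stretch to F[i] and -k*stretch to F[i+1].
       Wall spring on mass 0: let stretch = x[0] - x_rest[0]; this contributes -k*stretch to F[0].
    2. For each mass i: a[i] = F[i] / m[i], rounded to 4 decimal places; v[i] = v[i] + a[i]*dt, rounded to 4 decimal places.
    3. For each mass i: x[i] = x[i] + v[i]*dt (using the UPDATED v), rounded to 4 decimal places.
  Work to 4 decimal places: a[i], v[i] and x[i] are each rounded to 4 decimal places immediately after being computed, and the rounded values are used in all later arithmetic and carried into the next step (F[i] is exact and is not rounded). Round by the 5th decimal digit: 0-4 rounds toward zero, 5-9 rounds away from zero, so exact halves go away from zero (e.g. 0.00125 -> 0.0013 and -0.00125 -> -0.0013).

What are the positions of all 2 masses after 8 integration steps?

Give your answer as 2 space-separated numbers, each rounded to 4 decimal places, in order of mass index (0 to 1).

Step 0: x=[5.0000 10.0000] v=[0.0000 0.0000]
Step 1: x=[5.0000 9.5000] v=[0.0000 -1.0000]
Step 2: x=[4.7500 8.7500] v=[-0.5000 -1.5000]
Step 3: x=[4.1250 8.0000] v=[-1.2500 -1.5000]
Step 4: x=[3.3750 7.3125] v=[-1.5000 -1.3750]
Step 5: x=[2.9063 6.6563] v=[-0.9375 -1.3125]
Step 6: x=[2.8594 6.1251] v=[-0.0938 -1.0625]
Step 7: x=[3.0157 5.9610] v=[0.3125 -0.3282]
Step 8: x=[3.1368 6.3243] v=[0.2421 0.7265]

Answer: 3.1368 6.3243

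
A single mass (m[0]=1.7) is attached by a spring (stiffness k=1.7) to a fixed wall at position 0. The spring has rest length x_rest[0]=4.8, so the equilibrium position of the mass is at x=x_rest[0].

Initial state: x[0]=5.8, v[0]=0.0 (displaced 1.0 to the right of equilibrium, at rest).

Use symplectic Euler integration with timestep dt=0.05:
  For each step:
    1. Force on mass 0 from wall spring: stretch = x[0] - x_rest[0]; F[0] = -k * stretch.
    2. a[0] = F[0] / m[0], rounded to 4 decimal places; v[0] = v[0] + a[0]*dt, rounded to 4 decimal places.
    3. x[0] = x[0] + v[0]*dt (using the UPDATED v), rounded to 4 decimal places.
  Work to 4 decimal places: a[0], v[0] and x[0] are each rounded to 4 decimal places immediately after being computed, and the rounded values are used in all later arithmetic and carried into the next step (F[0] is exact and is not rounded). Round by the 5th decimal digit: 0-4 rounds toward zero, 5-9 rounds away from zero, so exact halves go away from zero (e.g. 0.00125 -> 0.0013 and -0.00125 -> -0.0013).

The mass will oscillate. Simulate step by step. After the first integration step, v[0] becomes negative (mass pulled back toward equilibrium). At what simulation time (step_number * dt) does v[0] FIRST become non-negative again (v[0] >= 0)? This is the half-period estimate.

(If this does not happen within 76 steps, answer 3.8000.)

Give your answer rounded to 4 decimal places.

Answer: 3.1500

Derivation:
Step 0: x=[5.8000] v=[0.0000]
Step 1: x=[5.7975] v=[-0.0500]
Step 2: x=[5.7925] v=[-0.0999]
Step 3: x=[5.7850] v=[-0.1495]
Step 4: x=[5.7751] v=[-0.1988]
Step 5: x=[5.7627] v=[-0.2476]
Step 6: x=[5.7479] v=[-0.2957]
Step 7: x=[5.7307] v=[-0.3431]
Step 8: x=[5.7112] v=[-0.3896]
Step 9: x=[5.6894] v=[-0.4352]
Step 10: x=[5.6654] v=[-0.4797]
Step 11: x=[5.6393] v=[-0.5230]
Step 12: x=[5.6111] v=[-0.5650]
Step 13: x=[5.5808] v=[-0.6056]
Step 14: x=[5.5486] v=[-0.6446]
Step 15: x=[5.5145] v=[-0.6820]
Step 16: x=[5.4786] v=[-0.7177]
Step 17: x=[5.4410] v=[-0.7516]
Step 18: x=[5.4018] v=[-0.7837]
Step 19: x=[5.3611] v=[-0.8138]
Step 20: x=[5.3190] v=[-0.8419]
Step 21: x=[5.2756] v=[-0.8679]
Step 22: x=[5.2310] v=[-0.8917]
Step 23: x=[5.1853] v=[-0.9133]
Step 24: x=[5.1387] v=[-0.9326]
Step 25: x=[5.0912] v=[-0.9495]
Step 26: x=[5.0430] v=[-0.9641]
Step 27: x=[4.9942] v=[-0.9763]
Step 28: x=[4.9449] v=[-0.9860]
Step 29: x=[4.8952] v=[-0.9932]
Step 30: x=[4.8453] v=[-0.9980]
Step 31: x=[4.7953] v=[-1.0003]
Step 32: x=[4.7453] v=[-1.0001]
Step 33: x=[4.6954] v=[-0.9974]
Step 34: x=[4.6458] v=[-0.9922]
Step 35: x=[4.5966] v=[-0.9845]
Step 36: x=[4.5479] v=[-0.9743]
Step 37: x=[4.4998] v=[-0.9617]
Step 38: x=[4.4525] v=[-0.9467]
Step 39: x=[4.4060] v=[-0.9293]
Step 40: x=[4.3605] v=[-0.9096]
Step 41: x=[4.3161] v=[-0.8876]
Step 42: x=[4.2729] v=[-0.8634]
Step 43: x=[4.2311] v=[-0.8370]
Step 44: x=[4.1907] v=[-0.8086]
Step 45: x=[4.1518] v=[-0.7781]
Step 46: x=[4.1145] v=[-0.7457]
Step 47: x=[4.0789] v=[-0.7114]
Step 48: x=[4.0451] v=[-0.6753]
Step 49: x=[4.0132] v=[-0.6376]
Step 50: x=[3.9833] v=[-0.5983]
Step 51: x=[3.9554] v=[-0.5575]
Step 52: x=[3.9296] v=[-0.5153]
Step 53: x=[3.9060] v=[-0.4718]
Step 54: x=[3.8846] v=[-0.4271]
Step 55: x=[3.8655] v=[-0.3813]
Step 56: x=[3.8488] v=[-0.3346]
Step 57: x=[3.8345] v=[-0.2870]
Step 58: x=[3.8226] v=[-0.2387]
Step 59: x=[3.8131] v=[-0.1898]
Step 60: x=[3.8061] v=[-0.1405]
Step 61: x=[3.8016] v=[-0.0908]
Step 62: x=[3.7996] v=[-0.0409]
Step 63: x=[3.8001] v=[0.0091]
First v>=0 after going negative at step 63, time=3.1500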